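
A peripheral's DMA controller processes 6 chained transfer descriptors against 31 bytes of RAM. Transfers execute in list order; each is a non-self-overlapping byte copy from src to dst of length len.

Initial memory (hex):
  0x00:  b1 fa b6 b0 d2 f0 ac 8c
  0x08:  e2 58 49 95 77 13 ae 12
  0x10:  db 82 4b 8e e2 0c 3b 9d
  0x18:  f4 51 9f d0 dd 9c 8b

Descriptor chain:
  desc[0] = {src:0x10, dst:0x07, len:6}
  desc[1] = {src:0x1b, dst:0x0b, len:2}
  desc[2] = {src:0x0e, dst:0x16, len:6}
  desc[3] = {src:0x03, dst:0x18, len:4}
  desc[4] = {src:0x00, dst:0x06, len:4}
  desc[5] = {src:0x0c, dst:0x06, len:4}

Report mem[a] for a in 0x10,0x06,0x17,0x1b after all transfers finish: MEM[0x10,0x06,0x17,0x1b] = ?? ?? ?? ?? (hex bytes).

[0] 0x10->0x07 len=6 : db 82 4b 8e e2 0c
[1] 0x1b->0x0b len=2 : d0 dd
[2] 0x0e->0x16 len=6 : ae 12 db 82 4b 8e
[3] 0x03->0x18 len=4 : b0 d2 f0 ac
[4] 0x00->0x06 len=4 : b1 fa b6 b0
[5] 0x0c->0x06 len=4 : dd 13 ae 12
query mem[0x10]=0xdb, mem[0x06]=0xdd, mem[0x17]=0x12, mem[0x1b]=0xac

MEM[0x10,0x06,0x17,0x1b] = db dd 12 ac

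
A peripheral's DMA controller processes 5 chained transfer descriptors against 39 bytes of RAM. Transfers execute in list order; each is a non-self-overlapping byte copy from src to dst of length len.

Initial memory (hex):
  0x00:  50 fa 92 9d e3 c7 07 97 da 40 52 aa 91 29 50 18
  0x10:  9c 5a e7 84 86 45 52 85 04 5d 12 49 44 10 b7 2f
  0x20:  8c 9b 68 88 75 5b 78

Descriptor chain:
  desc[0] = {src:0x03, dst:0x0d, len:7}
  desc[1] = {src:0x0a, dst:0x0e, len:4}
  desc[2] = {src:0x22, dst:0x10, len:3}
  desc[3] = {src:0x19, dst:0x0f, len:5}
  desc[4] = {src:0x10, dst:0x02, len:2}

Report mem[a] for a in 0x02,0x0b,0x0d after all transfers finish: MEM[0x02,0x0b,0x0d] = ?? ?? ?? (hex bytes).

[0] 0x03->0x0d len=7 : 9d e3 c7 07 97 da 40
[1] 0x0a->0x0e len=4 : 52 aa 91 9d
[2] 0x22->0x10 len=3 : 68 88 75
[3] 0x19->0x0f len=5 : 5d 12 49 44 10
[4] 0x10->0x02 len=2 : 12 49
query mem[0x02]=0x12, mem[0x0b]=0xaa, mem[0x0d]=0x9d

MEM[0x02,0x0b,0x0d] = 12 aa 9d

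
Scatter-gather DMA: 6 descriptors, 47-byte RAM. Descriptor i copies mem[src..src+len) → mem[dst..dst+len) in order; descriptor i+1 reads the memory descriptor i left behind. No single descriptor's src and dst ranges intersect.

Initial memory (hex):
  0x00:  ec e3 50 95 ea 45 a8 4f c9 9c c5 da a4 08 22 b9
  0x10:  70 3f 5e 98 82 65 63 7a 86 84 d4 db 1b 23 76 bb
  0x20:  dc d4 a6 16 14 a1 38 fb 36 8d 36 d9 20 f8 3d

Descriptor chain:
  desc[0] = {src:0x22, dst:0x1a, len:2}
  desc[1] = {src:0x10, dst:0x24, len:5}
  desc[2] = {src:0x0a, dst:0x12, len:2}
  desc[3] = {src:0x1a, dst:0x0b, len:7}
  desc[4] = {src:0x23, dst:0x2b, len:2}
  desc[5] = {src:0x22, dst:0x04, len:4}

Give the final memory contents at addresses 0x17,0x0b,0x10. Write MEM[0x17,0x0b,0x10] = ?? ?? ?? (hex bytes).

  after D0: wrote 2B at 0x1a = a616
  after D1: wrote 5B at 0x24 = 703f5e9882
  after D2: wrote 2B at 0x12 = c5da
  after D3: wrote 7B at 0x0b = a6161b2376bbdc
  after D4: wrote 2B at 0x2b = 1670
  after D5: wrote 4B at 0x04 = a616703f
query mem[0x17]=0x7a, mem[0x0b]=0xa6, mem[0x10]=0xbb

MEM[0x17,0x0b,0x10] = 7a a6 bb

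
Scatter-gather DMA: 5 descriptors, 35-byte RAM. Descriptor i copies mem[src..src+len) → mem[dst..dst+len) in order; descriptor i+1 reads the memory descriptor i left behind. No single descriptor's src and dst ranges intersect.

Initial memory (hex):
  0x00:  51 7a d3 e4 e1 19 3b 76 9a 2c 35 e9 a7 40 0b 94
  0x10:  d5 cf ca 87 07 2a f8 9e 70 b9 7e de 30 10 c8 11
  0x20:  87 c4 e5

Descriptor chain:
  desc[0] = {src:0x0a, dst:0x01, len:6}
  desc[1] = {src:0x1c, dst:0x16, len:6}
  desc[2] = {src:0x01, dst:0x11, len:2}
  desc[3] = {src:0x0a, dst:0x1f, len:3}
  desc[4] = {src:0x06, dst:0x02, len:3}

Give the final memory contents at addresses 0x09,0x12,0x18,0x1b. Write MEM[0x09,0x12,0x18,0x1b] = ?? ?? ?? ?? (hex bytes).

[0] 0x0a->0x01 len=6 : 35 e9 a7 40 0b 94
[1] 0x1c->0x16 len=6 : 30 10 c8 11 87 c4
[2] 0x01->0x11 len=2 : 35 e9
[3] 0x0a->0x1f len=3 : 35 e9 a7
[4] 0x06->0x02 len=3 : 94 76 9a
query mem[0x09]=0x2c, mem[0x12]=0xe9, mem[0x18]=0xc8, mem[0x1b]=0xc4

MEM[0x09,0x12,0x18,0x1b] = 2c e9 c8 c4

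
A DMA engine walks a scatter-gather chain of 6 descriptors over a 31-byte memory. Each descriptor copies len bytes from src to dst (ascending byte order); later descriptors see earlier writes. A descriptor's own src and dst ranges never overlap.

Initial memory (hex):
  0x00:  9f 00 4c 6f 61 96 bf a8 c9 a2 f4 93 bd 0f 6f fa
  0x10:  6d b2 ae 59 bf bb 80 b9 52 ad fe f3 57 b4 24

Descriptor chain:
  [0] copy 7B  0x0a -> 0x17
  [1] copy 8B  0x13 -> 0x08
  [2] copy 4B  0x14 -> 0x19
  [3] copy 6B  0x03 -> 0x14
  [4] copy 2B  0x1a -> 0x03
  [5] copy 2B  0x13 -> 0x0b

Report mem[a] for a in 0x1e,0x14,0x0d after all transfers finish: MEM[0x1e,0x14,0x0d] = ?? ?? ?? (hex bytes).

#0 dst[0x17+7] := {0xf4,0x93,0xbd,0x0f,0x6f,0xfa,0x6d}
#1 dst[0x08+8] := {0x59,0xbf,0xbb,0x80,0xf4,0x93,0xbd,0x0f}
#2 dst[0x19+4] := {0xbf,0xbb,0x80,0xf4}
#3 dst[0x14+6] := {0x6f,0x61,0x96,0xbf,0xa8,0x59}
#4 dst[0x03+2] := {0xbb,0x80}
#5 dst[0x0b+2] := {0x59,0x6f}
query mem[0x1e]=0x24, mem[0x14]=0x6f, mem[0x0d]=0x93

MEM[0x1e,0x14,0x0d] = 24 6f 93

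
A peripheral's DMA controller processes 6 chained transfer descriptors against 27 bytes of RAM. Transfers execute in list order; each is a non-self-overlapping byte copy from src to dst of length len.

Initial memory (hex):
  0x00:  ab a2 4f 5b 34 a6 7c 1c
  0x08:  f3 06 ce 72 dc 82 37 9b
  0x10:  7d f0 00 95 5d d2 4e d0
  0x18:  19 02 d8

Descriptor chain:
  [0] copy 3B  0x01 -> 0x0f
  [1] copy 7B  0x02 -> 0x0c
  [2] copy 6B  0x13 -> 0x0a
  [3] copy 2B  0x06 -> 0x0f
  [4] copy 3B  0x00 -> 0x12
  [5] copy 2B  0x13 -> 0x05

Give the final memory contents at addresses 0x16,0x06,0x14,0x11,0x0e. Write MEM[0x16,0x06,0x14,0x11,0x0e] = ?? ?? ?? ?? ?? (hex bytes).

  after D0: wrote 3B at 0x0f = a24f5b
  after D1: wrote 7B at 0x0c = 4f5b34a67c1cf3
  after D2: wrote 6B at 0x0a = 955dd24ed019
  after D3: wrote 2B at 0x0f = 7c1c
  after D4: wrote 3B at 0x12 = aba24f
  after D5: wrote 2B at 0x05 = a24f
query mem[0x16]=0x4e, mem[0x06]=0x4f, mem[0x14]=0x4f, mem[0x11]=0x1c, mem[0x0e]=0xd0

MEM[0x16,0x06,0x14,0x11,0x0e] = 4e 4f 4f 1c d0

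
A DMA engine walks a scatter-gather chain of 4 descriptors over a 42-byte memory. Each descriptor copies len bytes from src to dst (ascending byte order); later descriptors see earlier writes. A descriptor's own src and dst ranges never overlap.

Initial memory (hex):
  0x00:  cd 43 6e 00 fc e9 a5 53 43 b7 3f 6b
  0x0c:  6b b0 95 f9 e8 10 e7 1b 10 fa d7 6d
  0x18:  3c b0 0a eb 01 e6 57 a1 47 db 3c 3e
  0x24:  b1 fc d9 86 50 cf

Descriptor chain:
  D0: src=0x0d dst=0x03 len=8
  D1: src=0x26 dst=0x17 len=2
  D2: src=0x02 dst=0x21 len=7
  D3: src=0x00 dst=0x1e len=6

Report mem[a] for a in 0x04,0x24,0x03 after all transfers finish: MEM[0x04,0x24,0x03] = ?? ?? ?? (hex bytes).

MEM[0x04,0x24,0x03] = 95 f9 b0

  after D0: wrote 8B at 0x03 = b095f9e810e71b10
  after D1: wrote 2B at 0x17 = d986
  after D2: wrote 7B at 0x21 = 6eb095f9e810e7
  after D3: wrote 6B at 0x1e = cd436eb095f9
query mem[0x04]=0x95, mem[0x24]=0xf9, mem[0x03]=0xb0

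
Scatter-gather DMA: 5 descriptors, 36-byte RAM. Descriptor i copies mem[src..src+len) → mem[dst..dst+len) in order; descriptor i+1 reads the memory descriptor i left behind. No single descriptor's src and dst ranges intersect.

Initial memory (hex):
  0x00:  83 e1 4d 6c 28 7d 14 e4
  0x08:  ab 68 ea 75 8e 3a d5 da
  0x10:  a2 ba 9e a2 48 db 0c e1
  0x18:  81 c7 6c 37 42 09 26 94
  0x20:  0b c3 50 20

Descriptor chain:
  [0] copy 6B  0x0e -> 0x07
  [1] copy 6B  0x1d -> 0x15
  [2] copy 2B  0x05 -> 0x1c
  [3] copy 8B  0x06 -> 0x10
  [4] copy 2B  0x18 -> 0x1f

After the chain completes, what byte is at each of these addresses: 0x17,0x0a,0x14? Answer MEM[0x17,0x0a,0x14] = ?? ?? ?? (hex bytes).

MEM[0x17,0x0a,0x14] = 3a ba ba

D0: mem[0x07..0x0c] <- [d5 da a2 ba 9e a2]
D1: mem[0x15..0x1a] <- [09 26 94 0b c3 50]
D2: mem[0x1c..0x1d] <- [7d 14]
D3: mem[0x10..0x17] <- [14 d5 da a2 ba 9e a2 3a]
D4: mem[0x1f..0x20] <- [0b c3]
query mem[0x17]=0x3a, mem[0x0a]=0xba, mem[0x14]=0xba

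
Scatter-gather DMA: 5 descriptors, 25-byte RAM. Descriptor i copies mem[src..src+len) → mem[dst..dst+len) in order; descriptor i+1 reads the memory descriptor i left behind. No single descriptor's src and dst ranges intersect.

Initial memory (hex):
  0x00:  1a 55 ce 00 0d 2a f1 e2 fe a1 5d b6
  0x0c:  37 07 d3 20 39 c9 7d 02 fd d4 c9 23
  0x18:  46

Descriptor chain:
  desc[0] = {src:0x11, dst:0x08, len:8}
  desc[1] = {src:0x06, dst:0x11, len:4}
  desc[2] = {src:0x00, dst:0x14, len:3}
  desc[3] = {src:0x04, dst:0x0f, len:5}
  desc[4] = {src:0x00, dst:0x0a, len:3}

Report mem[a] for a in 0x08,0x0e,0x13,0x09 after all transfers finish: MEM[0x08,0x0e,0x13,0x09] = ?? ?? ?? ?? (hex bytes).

MEM[0x08,0x0e,0x13,0x09] = c9 23 c9 7d

#0 dst[0x08+8] := {0xc9,0x7d,0x02,0xfd,0xd4,0xc9,0x23,0x46}
#1 dst[0x11+4] := {0xf1,0xe2,0xc9,0x7d}
#2 dst[0x14+3] := {0x1a,0x55,0xce}
#3 dst[0x0f+5] := {0x0d,0x2a,0xf1,0xe2,0xc9}
#4 dst[0x0a+3] := {0x1a,0x55,0xce}
query mem[0x08]=0xc9, mem[0x0e]=0x23, mem[0x13]=0xc9, mem[0x09]=0x7d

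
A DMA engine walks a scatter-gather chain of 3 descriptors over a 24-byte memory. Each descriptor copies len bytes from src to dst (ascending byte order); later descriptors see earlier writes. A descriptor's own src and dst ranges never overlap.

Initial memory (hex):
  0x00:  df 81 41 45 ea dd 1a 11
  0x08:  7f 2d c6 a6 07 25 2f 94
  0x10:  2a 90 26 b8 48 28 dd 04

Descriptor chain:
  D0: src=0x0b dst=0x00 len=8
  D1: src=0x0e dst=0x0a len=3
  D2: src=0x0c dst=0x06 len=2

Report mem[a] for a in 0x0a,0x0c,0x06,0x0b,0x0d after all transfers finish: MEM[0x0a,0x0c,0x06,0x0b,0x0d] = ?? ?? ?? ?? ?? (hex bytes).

  after D0: wrote 8B at 0x00 = a607252f942a9026
  after D1: wrote 3B at 0x0a = 2f942a
  after D2: wrote 2B at 0x06 = 2a25
query mem[0x0a]=0x2f, mem[0x0c]=0x2a, mem[0x06]=0x2a, mem[0x0b]=0x94, mem[0x0d]=0x25

MEM[0x0a,0x0c,0x06,0x0b,0x0d] = 2f 2a 2a 94 25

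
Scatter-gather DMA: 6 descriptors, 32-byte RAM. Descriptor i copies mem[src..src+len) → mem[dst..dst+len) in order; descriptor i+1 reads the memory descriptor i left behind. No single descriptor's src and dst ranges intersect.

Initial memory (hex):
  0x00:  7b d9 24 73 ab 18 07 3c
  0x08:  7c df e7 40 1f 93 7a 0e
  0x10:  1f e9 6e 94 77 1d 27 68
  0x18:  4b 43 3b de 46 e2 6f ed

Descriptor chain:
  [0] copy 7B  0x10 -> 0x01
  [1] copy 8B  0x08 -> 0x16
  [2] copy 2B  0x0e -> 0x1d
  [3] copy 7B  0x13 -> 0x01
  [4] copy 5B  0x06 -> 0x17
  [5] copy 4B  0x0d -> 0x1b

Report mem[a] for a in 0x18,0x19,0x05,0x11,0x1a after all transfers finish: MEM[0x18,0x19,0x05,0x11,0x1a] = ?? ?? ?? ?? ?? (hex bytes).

[0] 0x10->0x01 len=7 : 1f e9 6e 94 77 1d 27
[1] 0x08->0x16 len=8 : 7c df e7 40 1f 93 7a 0e
[2] 0x0e->0x1d len=2 : 7a 0e
[3] 0x13->0x01 len=7 : 94 77 1d 7c df e7 40
[4] 0x06->0x17 len=5 : e7 40 7c df e7
[5] 0x0d->0x1b len=4 : 93 7a 0e 1f
query mem[0x18]=0x40, mem[0x19]=0x7c, mem[0x05]=0xdf, mem[0x11]=0xe9, mem[0x1a]=0xdf

MEM[0x18,0x19,0x05,0x11,0x1a] = 40 7c df e9 df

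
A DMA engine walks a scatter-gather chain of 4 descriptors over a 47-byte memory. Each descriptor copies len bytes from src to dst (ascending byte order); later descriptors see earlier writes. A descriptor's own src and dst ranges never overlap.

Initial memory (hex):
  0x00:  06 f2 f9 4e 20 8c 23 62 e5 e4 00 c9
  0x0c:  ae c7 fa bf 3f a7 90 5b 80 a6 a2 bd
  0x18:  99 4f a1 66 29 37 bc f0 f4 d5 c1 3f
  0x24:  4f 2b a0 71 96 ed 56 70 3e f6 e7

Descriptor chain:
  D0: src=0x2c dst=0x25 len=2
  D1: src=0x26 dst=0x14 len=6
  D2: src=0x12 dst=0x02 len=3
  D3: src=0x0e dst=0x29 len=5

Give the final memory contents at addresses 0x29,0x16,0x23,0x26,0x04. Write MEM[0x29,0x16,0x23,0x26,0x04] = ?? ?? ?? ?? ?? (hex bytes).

MEM[0x29,0x16,0x23,0x26,0x04] = fa 96 3f f6 f6

D0: mem[0x25..0x26] <- [3e f6]
D1: mem[0x14..0x19] <- [f6 71 96 ed 56 70]
D2: mem[0x02..0x04] <- [90 5b f6]
D3: mem[0x29..0x2d] <- [fa bf 3f a7 90]
query mem[0x29]=0xfa, mem[0x16]=0x96, mem[0x23]=0x3f, mem[0x26]=0xf6, mem[0x04]=0xf6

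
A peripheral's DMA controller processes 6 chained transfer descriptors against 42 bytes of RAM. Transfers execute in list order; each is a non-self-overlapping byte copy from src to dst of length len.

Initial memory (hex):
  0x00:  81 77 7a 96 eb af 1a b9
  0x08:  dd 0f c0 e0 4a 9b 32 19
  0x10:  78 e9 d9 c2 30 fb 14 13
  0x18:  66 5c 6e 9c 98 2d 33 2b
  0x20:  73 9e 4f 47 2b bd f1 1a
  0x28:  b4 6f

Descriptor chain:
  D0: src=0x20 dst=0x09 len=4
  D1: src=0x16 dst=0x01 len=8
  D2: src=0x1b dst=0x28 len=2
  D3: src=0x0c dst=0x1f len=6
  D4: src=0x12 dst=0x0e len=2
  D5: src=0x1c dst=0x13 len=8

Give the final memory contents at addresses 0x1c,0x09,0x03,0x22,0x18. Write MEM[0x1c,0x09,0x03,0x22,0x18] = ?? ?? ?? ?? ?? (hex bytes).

[0] 0x20->0x09 len=4 : 73 9e 4f 47
[1] 0x16->0x01 len=8 : 14 13 66 5c 6e 9c 98 2d
[2] 0x1b->0x28 len=2 : 9c 98
[3] 0x0c->0x1f len=6 : 47 9b 32 19 78 e9
[4] 0x12->0x0e len=2 : d9 c2
[5] 0x1c->0x13 len=8 : 98 2d 33 47 9b 32 19 78
query mem[0x1c]=0x98, mem[0x09]=0x73, mem[0x03]=0x66, mem[0x22]=0x19, mem[0x18]=0x32

MEM[0x1c,0x09,0x03,0x22,0x18] = 98 73 66 19 32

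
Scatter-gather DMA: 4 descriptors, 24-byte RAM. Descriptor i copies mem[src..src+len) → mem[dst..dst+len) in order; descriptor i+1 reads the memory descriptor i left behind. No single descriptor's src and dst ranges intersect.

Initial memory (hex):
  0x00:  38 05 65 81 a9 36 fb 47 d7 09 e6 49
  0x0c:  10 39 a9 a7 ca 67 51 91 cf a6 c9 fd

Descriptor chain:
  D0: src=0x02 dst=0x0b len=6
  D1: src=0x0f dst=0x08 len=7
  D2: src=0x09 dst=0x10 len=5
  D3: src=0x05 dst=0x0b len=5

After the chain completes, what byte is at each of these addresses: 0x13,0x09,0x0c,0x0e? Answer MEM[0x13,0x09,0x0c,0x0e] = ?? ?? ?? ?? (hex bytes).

D0: mem[0x0b..0x10] <- [65 81 a9 36 fb 47]
D1: mem[0x08..0x0e] <- [fb 47 67 51 91 cf a6]
D2: mem[0x10..0x14] <- [47 67 51 91 cf]
D3: mem[0x0b..0x0f] <- [36 fb 47 fb 47]
query mem[0x13]=0x91, mem[0x09]=0x47, mem[0x0c]=0xfb, mem[0x0e]=0xfb

MEM[0x13,0x09,0x0c,0x0e] = 91 47 fb fb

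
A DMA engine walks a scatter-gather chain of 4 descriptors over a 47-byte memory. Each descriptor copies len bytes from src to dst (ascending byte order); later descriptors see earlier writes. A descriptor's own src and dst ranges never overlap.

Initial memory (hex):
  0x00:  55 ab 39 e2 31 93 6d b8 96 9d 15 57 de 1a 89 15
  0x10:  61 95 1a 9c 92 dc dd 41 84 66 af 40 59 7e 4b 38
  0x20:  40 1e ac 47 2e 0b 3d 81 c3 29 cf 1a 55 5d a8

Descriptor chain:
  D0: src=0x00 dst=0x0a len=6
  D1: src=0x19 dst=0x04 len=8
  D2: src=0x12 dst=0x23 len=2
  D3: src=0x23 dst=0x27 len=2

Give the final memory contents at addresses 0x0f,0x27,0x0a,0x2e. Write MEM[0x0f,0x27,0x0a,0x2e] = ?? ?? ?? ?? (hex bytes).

MEM[0x0f,0x27,0x0a,0x2e] = 93 1a 38 a8

#0 dst[0x0a+6] := {0x55,0xab,0x39,0xe2,0x31,0x93}
#1 dst[0x04+8] := {0x66,0xaf,0x40,0x59,0x7e,0x4b,0x38,0x40}
#2 dst[0x23+2] := {0x1a,0x9c}
#3 dst[0x27+2] := {0x1a,0x9c}
query mem[0x0f]=0x93, mem[0x27]=0x1a, mem[0x0a]=0x38, mem[0x2e]=0xa8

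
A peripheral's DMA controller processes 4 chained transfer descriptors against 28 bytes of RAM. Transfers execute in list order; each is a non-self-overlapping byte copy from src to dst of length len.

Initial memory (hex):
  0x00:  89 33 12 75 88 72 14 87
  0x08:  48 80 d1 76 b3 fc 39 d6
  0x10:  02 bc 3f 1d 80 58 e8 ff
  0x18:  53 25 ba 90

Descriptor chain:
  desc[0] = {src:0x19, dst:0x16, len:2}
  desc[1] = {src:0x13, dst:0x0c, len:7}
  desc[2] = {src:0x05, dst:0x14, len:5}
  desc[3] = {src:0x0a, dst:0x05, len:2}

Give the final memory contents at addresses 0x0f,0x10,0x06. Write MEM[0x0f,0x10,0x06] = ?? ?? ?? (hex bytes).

MEM[0x0f,0x10,0x06] = 25 ba 76

#0 dst[0x16+2] := {0x25,0xba}
#1 dst[0x0c+7] := {0x1d,0x80,0x58,0x25,0xba,0x53,0x25}
#2 dst[0x14+5] := {0x72,0x14,0x87,0x48,0x80}
#3 dst[0x05+2] := {0xd1,0x76}
query mem[0x0f]=0x25, mem[0x10]=0xba, mem[0x06]=0x76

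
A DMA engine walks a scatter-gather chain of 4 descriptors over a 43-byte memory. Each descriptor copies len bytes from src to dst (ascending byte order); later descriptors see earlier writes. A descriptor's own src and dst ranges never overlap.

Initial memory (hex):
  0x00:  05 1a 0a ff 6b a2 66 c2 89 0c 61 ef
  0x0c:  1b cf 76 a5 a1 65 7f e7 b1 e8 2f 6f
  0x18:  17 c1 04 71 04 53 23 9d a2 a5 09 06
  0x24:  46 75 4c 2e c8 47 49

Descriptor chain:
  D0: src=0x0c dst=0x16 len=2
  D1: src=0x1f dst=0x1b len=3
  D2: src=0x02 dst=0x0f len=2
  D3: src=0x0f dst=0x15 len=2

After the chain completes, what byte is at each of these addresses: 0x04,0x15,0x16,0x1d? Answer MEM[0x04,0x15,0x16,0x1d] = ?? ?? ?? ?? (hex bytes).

  after D0: wrote 2B at 0x16 = 1bcf
  after D1: wrote 3B at 0x1b = 9da2a5
  after D2: wrote 2B at 0x0f = 0aff
  after D3: wrote 2B at 0x15 = 0aff
query mem[0x04]=0x6b, mem[0x15]=0x0a, mem[0x16]=0xff, mem[0x1d]=0xa5

MEM[0x04,0x15,0x16,0x1d] = 6b 0a ff a5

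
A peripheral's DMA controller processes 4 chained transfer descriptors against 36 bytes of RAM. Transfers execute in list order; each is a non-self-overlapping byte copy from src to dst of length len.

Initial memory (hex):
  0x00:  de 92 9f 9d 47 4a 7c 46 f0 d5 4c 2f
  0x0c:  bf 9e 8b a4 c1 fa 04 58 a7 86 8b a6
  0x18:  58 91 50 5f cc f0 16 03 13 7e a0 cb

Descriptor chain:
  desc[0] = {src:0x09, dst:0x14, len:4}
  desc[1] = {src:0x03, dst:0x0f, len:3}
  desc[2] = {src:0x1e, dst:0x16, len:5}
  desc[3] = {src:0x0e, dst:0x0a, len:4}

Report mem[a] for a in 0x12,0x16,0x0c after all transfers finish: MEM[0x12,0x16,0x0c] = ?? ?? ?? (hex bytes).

MEM[0x12,0x16,0x0c] = 04 16 47

  after D0: wrote 4B at 0x14 = d54c2fbf
  after D1: wrote 3B at 0x0f = 9d474a
  after D2: wrote 5B at 0x16 = 1603137ea0
  after D3: wrote 4B at 0x0a = 8b9d474a
query mem[0x12]=0x04, mem[0x16]=0x16, mem[0x0c]=0x47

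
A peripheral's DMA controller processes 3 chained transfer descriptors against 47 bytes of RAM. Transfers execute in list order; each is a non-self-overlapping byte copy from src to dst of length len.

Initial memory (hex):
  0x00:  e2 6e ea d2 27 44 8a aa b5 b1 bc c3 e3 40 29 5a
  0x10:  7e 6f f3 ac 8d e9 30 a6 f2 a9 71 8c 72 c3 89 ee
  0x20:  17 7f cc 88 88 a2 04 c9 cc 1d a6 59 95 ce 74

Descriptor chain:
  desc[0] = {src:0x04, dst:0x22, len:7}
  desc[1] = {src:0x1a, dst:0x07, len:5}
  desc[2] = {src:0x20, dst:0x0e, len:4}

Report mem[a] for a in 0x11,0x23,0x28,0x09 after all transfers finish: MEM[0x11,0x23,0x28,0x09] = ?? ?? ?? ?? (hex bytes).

#0 dst[0x22+7] := {0x27,0x44,0x8a,0xaa,0xb5,0xb1,0xbc}
#1 dst[0x07+5] := {0x71,0x8c,0x72,0xc3,0x89}
#2 dst[0x0e+4] := {0x17,0x7f,0x27,0x44}
query mem[0x11]=0x44, mem[0x23]=0x44, mem[0x28]=0xbc, mem[0x09]=0x72

MEM[0x11,0x23,0x28,0x09] = 44 44 bc 72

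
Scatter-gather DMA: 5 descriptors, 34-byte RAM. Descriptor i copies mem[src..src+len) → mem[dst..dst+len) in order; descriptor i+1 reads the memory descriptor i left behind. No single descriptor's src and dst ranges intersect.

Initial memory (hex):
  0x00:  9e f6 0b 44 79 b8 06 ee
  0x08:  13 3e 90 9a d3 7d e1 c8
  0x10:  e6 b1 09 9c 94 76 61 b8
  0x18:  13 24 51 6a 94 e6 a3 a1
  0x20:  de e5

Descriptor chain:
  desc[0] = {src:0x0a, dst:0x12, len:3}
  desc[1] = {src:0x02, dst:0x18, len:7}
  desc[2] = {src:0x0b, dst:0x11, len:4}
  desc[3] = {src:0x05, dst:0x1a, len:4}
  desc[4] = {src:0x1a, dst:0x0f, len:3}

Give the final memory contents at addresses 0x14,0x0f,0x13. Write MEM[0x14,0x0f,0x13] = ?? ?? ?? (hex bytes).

#0 dst[0x12+3] := {0x90,0x9a,0xd3}
#1 dst[0x18+7] := {0x0b,0x44,0x79,0xb8,0x06,0xee,0x13}
#2 dst[0x11+4] := {0x9a,0xd3,0x7d,0xe1}
#3 dst[0x1a+4] := {0xb8,0x06,0xee,0x13}
#4 dst[0x0f+3] := {0xb8,0x06,0xee}
query mem[0x14]=0xe1, mem[0x0f]=0xb8, mem[0x13]=0x7d

MEM[0x14,0x0f,0x13] = e1 b8 7d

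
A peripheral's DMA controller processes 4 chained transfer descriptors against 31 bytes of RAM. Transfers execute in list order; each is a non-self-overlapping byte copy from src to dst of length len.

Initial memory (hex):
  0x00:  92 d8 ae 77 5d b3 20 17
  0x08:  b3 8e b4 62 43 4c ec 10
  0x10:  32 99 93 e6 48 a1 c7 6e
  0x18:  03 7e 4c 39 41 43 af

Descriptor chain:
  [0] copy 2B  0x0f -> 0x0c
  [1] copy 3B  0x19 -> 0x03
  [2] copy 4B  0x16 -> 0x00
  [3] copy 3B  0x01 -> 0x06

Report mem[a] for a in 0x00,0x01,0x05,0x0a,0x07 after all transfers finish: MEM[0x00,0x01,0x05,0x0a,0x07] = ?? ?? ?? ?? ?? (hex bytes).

MEM[0x00,0x01,0x05,0x0a,0x07] = c7 6e 39 b4 03

[0] 0x0f->0x0c len=2 : 10 32
[1] 0x19->0x03 len=3 : 7e 4c 39
[2] 0x16->0x00 len=4 : c7 6e 03 7e
[3] 0x01->0x06 len=3 : 6e 03 7e
query mem[0x00]=0xc7, mem[0x01]=0x6e, mem[0x05]=0x39, mem[0x0a]=0xb4, mem[0x07]=0x03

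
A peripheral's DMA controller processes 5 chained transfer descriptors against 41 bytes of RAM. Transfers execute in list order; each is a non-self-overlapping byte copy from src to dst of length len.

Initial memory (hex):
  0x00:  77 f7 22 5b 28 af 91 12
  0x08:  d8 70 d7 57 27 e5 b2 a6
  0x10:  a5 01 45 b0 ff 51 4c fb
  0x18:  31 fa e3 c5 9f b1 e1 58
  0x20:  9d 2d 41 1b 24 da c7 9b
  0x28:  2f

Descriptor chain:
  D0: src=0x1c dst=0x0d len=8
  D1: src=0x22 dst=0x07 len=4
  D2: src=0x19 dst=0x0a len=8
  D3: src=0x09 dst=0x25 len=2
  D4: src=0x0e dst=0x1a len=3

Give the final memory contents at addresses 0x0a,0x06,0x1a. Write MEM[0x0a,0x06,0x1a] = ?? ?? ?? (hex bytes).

MEM[0x0a,0x06,0x1a] = fa 91 b1

D0: mem[0x0d..0x14] <- [9f b1 e1 58 9d 2d 41 1b]
D1: mem[0x07..0x0a] <- [41 1b 24 da]
D2: mem[0x0a..0x11] <- [fa e3 c5 9f b1 e1 58 9d]
D3: mem[0x25..0x26] <- [24 fa]
D4: mem[0x1a..0x1c] <- [b1 e1 58]
query mem[0x0a]=0xfa, mem[0x06]=0x91, mem[0x1a]=0xb1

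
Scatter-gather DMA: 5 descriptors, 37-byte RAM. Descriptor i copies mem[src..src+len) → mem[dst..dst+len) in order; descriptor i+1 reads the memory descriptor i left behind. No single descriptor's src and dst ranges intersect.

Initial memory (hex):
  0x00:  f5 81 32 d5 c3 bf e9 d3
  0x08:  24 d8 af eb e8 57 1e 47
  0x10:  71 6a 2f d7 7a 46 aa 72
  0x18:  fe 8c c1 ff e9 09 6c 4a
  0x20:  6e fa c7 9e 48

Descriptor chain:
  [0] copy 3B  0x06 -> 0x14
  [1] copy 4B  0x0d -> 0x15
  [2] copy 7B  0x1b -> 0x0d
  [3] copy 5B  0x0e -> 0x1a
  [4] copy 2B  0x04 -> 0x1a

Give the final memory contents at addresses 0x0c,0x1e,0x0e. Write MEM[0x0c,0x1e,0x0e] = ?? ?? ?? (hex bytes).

[0] 0x06->0x14 len=3 : e9 d3 24
[1] 0x0d->0x15 len=4 : 57 1e 47 71
[2] 0x1b->0x0d len=7 : ff e9 09 6c 4a 6e fa
[3] 0x0e->0x1a len=5 : e9 09 6c 4a 6e
[4] 0x04->0x1a len=2 : c3 bf
query mem[0x0c]=0xe8, mem[0x1e]=0x6e, mem[0x0e]=0xe9

MEM[0x0c,0x1e,0x0e] = e8 6e e9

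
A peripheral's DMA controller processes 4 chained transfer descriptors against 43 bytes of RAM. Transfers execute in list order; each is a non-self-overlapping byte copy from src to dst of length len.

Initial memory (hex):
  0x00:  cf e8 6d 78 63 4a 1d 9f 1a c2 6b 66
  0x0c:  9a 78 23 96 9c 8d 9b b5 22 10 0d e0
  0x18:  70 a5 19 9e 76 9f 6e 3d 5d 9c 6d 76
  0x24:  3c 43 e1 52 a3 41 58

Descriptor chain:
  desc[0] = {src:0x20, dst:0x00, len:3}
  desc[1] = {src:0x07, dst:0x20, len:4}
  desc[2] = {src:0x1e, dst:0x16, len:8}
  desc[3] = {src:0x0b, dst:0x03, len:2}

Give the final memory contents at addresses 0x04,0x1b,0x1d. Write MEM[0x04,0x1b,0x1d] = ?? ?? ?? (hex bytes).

MEM[0x04,0x1b,0x1d] = 9a 6b 43

  after D0: wrote 3B at 0x00 = 5d9c6d
  after D1: wrote 4B at 0x20 = 9f1ac26b
  after D2: wrote 8B at 0x16 = 6e3d9f1ac26b3c43
  after D3: wrote 2B at 0x03 = 669a
query mem[0x04]=0x9a, mem[0x1b]=0x6b, mem[0x1d]=0x43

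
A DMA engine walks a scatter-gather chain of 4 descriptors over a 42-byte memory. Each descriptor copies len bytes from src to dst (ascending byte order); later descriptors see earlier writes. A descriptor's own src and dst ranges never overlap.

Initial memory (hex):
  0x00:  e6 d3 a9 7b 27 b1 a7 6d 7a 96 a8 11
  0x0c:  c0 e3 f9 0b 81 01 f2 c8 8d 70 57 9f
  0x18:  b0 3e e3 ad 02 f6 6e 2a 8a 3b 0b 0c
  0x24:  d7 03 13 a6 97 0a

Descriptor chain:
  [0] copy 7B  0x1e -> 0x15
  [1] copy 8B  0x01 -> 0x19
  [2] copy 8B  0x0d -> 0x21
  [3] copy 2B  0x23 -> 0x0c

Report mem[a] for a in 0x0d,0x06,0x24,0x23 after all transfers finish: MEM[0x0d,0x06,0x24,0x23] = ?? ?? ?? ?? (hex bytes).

MEM[0x0d,0x06,0x24,0x23] = 81 a7 81 0b

D0: mem[0x15..0x1b] <- [6e 2a 8a 3b 0b 0c d7]
D1: mem[0x19..0x20] <- [d3 a9 7b 27 b1 a7 6d 7a]
D2: mem[0x21..0x28] <- [e3 f9 0b 81 01 f2 c8 8d]
D3: mem[0x0c..0x0d] <- [0b 81]
query mem[0x0d]=0x81, mem[0x06]=0xa7, mem[0x24]=0x81, mem[0x23]=0x0b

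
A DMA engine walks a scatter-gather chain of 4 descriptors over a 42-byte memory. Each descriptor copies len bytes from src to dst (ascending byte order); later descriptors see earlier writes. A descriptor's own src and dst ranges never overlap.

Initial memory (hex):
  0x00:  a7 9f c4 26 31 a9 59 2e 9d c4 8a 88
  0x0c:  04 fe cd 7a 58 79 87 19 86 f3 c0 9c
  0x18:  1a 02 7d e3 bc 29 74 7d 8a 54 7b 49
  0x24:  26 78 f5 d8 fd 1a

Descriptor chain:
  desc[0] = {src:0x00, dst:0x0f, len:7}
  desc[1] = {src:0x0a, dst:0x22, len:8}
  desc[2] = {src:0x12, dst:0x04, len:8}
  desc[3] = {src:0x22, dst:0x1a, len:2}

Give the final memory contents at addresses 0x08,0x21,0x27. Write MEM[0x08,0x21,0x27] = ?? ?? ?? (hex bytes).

  after D0: wrote 7B at 0x0f = a79fc42631a959
  after D1: wrote 8B at 0x22 = 8a8804fecda79fc4
  after D2: wrote 8B at 0x04 = 2631a959c09c1a02
  after D3: wrote 2B at 0x1a = 8a88
query mem[0x08]=0xc0, mem[0x21]=0x54, mem[0x27]=0xa7

MEM[0x08,0x21,0x27] = c0 54 a7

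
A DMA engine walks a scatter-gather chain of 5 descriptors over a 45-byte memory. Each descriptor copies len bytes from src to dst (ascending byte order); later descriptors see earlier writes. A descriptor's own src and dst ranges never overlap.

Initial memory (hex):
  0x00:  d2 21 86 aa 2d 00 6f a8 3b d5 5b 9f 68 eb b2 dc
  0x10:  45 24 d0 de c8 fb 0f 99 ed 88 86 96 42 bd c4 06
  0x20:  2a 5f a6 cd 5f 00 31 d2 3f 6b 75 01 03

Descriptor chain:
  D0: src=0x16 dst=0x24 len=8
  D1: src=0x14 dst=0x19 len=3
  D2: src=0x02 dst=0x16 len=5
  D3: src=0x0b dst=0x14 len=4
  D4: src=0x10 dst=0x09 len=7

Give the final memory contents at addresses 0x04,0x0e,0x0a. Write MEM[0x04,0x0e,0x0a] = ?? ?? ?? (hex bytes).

MEM[0x04,0x0e,0x0a] = 2d 68 24

#0 dst[0x24+8] := {0x0f,0x99,0xed,0x88,0x86,0x96,0x42,0xbd}
#1 dst[0x19+3] := {0xc8,0xfb,0x0f}
#2 dst[0x16+5] := {0x86,0xaa,0x2d,0x00,0x6f}
#3 dst[0x14+4] := {0x9f,0x68,0xeb,0xb2}
#4 dst[0x09+7] := {0x45,0x24,0xd0,0xde,0x9f,0x68,0xeb}
query mem[0x04]=0x2d, mem[0x0e]=0x68, mem[0x0a]=0x24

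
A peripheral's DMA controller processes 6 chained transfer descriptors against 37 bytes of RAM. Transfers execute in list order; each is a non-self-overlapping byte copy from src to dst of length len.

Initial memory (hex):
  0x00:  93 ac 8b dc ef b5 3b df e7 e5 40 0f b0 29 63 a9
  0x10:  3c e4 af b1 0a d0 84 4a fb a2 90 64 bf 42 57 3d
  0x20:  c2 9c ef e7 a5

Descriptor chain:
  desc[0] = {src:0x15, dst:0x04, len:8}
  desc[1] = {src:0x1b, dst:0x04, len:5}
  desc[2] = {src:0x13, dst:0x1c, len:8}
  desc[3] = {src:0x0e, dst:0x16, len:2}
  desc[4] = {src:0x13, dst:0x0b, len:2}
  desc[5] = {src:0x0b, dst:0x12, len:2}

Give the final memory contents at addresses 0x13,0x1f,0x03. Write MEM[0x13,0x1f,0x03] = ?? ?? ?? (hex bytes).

MEM[0x13,0x1f,0x03] = 0a 84 dc

D0: mem[0x04..0x0b] <- [d0 84 4a fb a2 90 64 bf]
D1: mem[0x04..0x08] <- [64 bf 42 57 3d]
D2: mem[0x1c..0x23] <- [b1 0a d0 84 4a fb a2 90]
D3: mem[0x16..0x17] <- [63 a9]
D4: mem[0x0b..0x0c] <- [b1 0a]
D5: mem[0x12..0x13] <- [b1 0a]
query mem[0x13]=0x0a, mem[0x1f]=0x84, mem[0x03]=0xdc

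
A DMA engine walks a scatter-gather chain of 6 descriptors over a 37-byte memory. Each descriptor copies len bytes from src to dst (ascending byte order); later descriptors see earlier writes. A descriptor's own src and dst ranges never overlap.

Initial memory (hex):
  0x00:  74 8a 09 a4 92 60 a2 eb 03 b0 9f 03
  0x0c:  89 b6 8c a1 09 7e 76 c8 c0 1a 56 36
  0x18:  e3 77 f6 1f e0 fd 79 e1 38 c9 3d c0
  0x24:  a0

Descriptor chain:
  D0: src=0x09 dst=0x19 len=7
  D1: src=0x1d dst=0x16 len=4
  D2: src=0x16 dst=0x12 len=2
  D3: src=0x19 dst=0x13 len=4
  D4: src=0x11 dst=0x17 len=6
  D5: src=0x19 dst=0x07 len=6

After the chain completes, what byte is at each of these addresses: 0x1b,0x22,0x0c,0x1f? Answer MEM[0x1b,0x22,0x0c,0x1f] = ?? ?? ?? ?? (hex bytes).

MEM[0x1b,0x22,0x0c,0x1f] = 03 3d 8c a1

[0] 0x09->0x19 len=7 : b0 9f 03 89 b6 8c a1
[1] 0x1d->0x16 len=4 : b6 8c a1 38
[2] 0x16->0x12 len=2 : b6 8c
[3] 0x19->0x13 len=4 : 38 9f 03 89
[4] 0x11->0x17 len=6 : 7e b6 38 9f 03 89
[5] 0x19->0x07 len=6 : 38 9f 03 89 b6 8c
query mem[0x1b]=0x03, mem[0x22]=0x3d, mem[0x0c]=0x8c, mem[0x1f]=0xa1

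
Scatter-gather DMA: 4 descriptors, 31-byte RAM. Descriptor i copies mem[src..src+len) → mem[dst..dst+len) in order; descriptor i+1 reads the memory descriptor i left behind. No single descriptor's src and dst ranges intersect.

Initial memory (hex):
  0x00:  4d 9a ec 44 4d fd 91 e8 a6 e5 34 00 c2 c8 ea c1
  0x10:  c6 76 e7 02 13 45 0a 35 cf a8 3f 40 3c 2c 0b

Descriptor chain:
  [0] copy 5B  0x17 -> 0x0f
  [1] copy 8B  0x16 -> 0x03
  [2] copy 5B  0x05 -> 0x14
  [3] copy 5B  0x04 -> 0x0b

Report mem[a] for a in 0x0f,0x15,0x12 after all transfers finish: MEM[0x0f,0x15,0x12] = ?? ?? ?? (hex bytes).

MEM[0x0f,0x15,0x12] = 40 a8 3f

D0: mem[0x0f..0x13] <- [35 cf a8 3f 40]
D1: mem[0x03..0x0a] <- [0a 35 cf a8 3f 40 3c 2c]
D2: mem[0x14..0x18] <- [cf a8 3f 40 3c]
D3: mem[0x0b..0x0f] <- [35 cf a8 3f 40]
query mem[0x0f]=0x40, mem[0x15]=0xa8, mem[0x12]=0x3f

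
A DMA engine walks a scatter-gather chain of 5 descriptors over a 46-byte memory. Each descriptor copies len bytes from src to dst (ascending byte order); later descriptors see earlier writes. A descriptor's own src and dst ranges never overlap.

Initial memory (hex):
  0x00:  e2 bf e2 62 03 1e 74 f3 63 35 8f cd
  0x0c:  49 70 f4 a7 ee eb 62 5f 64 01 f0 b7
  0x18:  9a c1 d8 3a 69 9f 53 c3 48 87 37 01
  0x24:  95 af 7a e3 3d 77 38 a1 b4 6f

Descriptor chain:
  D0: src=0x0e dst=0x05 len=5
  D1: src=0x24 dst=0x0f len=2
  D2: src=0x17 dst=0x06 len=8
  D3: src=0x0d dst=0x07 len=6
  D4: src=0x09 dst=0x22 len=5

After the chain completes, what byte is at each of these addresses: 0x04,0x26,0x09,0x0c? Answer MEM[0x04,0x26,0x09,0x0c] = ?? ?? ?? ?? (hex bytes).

#0 dst[0x05+5] := {0xf4,0xa7,0xee,0xeb,0x62}
#1 dst[0x0f+2] := {0x95,0xaf}
#2 dst[0x06+8] := {0xb7,0x9a,0xc1,0xd8,0x3a,0x69,0x9f,0x53}
#3 dst[0x07+6] := {0x53,0xf4,0x95,0xaf,0xeb,0x62}
#4 dst[0x22+5] := {0x95,0xaf,0xeb,0x62,0x53}
query mem[0x04]=0x03, mem[0x26]=0x53, mem[0x09]=0x95, mem[0x0c]=0x62

MEM[0x04,0x26,0x09,0x0c] = 03 53 95 62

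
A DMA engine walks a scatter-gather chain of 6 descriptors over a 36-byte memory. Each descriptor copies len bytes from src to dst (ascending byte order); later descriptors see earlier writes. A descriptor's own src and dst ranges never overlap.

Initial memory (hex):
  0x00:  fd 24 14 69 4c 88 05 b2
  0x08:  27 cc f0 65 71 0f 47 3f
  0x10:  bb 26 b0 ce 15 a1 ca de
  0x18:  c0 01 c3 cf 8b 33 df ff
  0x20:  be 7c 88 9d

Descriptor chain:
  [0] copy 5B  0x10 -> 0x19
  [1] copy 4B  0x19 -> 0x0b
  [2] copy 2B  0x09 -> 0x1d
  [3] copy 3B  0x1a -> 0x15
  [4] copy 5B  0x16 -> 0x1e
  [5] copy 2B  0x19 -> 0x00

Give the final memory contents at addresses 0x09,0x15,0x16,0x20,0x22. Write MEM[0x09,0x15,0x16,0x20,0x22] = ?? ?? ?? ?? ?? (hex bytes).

  after D0: wrote 5B at 0x19 = bb26b0ce15
  after D1: wrote 4B at 0x0b = bb26b0ce
  after D2: wrote 2B at 0x1d = ccf0
  after D3: wrote 3B at 0x15 = 26b0ce
  after D4: wrote 5B at 0x1e = b0cec0bb26
  after D5: wrote 2B at 0x00 = bb26
query mem[0x09]=0xcc, mem[0x15]=0x26, mem[0x16]=0xb0, mem[0x20]=0xc0, mem[0x22]=0x26

MEM[0x09,0x15,0x16,0x20,0x22] = cc 26 b0 c0 26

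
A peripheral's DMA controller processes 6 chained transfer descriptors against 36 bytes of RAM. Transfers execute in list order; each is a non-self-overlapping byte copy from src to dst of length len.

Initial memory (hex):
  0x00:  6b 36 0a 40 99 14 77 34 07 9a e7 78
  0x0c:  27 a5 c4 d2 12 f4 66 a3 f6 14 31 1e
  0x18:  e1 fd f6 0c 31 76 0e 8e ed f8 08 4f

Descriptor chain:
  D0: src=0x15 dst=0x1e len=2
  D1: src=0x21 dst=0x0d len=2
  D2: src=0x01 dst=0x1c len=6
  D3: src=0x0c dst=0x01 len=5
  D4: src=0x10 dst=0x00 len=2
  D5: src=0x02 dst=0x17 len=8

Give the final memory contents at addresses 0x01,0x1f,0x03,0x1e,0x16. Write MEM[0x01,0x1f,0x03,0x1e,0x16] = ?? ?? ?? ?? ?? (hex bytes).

#0 dst[0x1e+2] := {0x14,0x31}
#1 dst[0x0d+2] := {0xf8,0x08}
#2 dst[0x1c+6] := {0x36,0x0a,0x40,0x99,0x14,0x77}
#3 dst[0x01+5] := {0x27,0xf8,0x08,0xd2,0x12}
#4 dst[0x00+2] := {0x12,0xf4}
#5 dst[0x17+8] := {0xf8,0x08,0xd2,0x12,0x77,0x34,0x07,0x9a}
query mem[0x01]=0xf4, mem[0x1f]=0x99, mem[0x03]=0x08, mem[0x1e]=0x9a, mem[0x16]=0x31

MEM[0x01,0x1f,0x03,0x1e,0x16] = f4 99 08 9a 31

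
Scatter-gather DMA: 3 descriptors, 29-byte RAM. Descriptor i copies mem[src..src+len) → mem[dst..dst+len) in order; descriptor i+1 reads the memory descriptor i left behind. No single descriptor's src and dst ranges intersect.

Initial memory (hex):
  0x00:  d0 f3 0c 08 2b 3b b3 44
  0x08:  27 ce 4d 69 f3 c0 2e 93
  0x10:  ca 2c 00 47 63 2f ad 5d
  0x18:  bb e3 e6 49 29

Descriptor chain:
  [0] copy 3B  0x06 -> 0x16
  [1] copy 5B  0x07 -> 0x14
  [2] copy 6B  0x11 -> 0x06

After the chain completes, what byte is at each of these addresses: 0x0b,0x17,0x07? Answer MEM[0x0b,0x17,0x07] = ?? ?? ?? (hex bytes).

MEM[0x0b,0x17,0x07] = ce 4d 00

  after D0: wrote 3B at 0x16 = b34427
  after D1: wrote 5B at 0x14 = 4427ce4d69
  after D2: wrote 6B at 0x06 = 2c00474427ce
query mem[0x0b]=0xce, mem[0x17]=0x4d, mem[0x07]=0x00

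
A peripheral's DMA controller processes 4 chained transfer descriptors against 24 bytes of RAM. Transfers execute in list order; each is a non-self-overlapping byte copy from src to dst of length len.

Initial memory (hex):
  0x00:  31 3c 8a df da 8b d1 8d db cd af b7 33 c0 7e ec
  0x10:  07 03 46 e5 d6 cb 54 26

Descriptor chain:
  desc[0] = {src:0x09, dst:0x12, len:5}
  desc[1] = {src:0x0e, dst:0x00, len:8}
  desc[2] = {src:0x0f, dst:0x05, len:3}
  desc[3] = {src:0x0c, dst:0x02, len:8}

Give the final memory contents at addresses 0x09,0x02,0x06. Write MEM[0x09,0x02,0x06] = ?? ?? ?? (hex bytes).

MEM[0x09,0x02,0x06] = af 33 07

#0 dst[0x12+5] := {0xcd,0xaf,0xb7,0x33,0xc0}
#1 dst[0x00+8] := {0x7e,0xec,0x07,0x03,0xcd,0xaf,0xb7,0x33}
#2 dst[0x05+3] := {0xec,0x07,0x03}
#3 dst[0x02+8] := {0x33,0xc0,0x7e,0xec,0x07,0x03,0xcd,0xaf}
query mem[0x09]=0xaf, mem[0x02]=0x33, mem[0x06]=0x07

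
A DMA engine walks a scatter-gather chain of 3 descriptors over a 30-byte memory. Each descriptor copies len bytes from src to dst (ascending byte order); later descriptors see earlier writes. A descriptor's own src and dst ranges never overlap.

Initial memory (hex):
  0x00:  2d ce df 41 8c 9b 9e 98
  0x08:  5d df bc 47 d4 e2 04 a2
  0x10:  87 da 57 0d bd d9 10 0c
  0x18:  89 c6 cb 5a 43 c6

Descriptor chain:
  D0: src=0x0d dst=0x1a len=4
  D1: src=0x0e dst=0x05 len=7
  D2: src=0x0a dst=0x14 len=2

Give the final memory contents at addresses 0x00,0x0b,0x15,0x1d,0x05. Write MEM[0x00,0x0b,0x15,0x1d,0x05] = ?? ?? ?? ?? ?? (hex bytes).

[0] 0x0d->0x1a len=4 : e2 04 a2 87
[1] 0x0e->0x05 len=7 : 04 a2 87 da 57 0d bd
[2] 0x0a->0x14 len=2 : 0d bd
query mem[0x00]=0x2d, mem[0x0b]=0xbd, mem[0x15]=0xbd, mem[0x1d]=0x87, mem[0x05]=0x04

MEM[0x00,0x0b,0x15,0x1d,0x05] = 2d bd bd 87 04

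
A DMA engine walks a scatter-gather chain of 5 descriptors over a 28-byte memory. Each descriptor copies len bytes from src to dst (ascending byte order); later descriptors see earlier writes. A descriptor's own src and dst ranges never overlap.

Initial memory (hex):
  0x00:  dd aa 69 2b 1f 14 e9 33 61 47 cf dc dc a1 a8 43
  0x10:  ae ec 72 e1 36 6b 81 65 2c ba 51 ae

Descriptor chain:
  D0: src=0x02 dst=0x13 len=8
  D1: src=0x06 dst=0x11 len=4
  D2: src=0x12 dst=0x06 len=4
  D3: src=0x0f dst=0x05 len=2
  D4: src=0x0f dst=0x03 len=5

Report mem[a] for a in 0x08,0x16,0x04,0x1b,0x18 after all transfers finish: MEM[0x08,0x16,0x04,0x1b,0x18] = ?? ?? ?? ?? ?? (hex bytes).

MEM[0x08,0x16,0x04,0x1b,0x18] = 47 14 ae ae 33

#0 dst[0x13+8] := {0x69,0x2b,0x1f,0x14,0xe9,0x33,0x61,0x47}
#1 dst[0x11+4] := {0xe9,0x33,0x61,0x47}
#2 dst[0x06+4] := {0x33,0x61,0x47,0x1f}
#3 dst[0x05+2] := {0x43,0xae}
#4 dst[0x03+5] := {0x43,0xae,0xe9,0x33,0x61}
query mem[0x08]=0x47, mem[0x16]=0x14, mem[0x04]=0xae, mem[0x1b]=0xae, mem[0x18]=0x33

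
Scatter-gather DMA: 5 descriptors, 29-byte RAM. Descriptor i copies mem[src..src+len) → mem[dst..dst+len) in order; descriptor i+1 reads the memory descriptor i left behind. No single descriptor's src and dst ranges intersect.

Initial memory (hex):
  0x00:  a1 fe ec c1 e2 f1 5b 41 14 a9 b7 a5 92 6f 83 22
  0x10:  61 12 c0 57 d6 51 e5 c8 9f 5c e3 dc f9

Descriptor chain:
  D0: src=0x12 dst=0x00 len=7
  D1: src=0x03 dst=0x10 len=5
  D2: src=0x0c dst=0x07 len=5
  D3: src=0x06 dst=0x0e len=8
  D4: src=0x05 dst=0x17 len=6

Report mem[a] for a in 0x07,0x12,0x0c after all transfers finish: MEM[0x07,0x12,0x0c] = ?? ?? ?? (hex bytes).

D0: mem[0x00..0x06] <- [c0 57 d6 51 e5 c8 9f]
D1: mem[0x10..0x14] <- [51 e5 c8 9f 41]
D2: mem[0x07..0x0b] <- [92 6f 83 22 51]
D3: mem[0x0e..0x15] <- [9f 92 6f 83 22 51 92 6f]
D4: mem[0x17..0x1c] <- [c8 9f 92 6f 83 22]
query mem[0x07]=0x92, mem[0x12]=0x22, mem[0x0c]=0x92

MEM[0x07,0x12,0x0c] = 92 22 92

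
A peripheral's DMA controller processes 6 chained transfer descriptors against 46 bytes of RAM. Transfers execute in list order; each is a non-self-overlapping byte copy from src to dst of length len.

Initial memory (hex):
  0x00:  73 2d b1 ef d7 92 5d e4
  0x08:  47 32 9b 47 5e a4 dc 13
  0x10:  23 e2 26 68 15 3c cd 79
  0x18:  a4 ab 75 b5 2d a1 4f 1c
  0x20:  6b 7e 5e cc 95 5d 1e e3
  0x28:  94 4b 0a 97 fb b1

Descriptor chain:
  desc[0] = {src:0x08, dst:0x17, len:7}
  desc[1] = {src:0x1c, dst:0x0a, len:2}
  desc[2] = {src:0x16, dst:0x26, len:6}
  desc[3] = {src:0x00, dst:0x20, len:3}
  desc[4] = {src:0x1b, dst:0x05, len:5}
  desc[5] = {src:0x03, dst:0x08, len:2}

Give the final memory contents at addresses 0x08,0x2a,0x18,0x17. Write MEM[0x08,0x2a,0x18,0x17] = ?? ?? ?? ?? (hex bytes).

MEM[0x08,0x2a,0x18,0x17] = ef 47 32 47

[0] 0x08->0x17 len=7 : 47 32 9b 47 5e a4 dc
[1] 0x1c->0x0a len=2 : a4 dc
[2] 0x16->0x26 len=6 : cd 47 32 9b 47 5e
[3] 0x00->0x20 len=3 : 73 2d b1
[4] 0x1b->0x05 len=5 : 5e a4 dc 4f 1c
[5] 0x03->0x08 len=2 : ef d7
query mem[0x08]=0xef, mem[0x2a]=0x47, mem[0x18]=0x32, mem[0x17]=0x47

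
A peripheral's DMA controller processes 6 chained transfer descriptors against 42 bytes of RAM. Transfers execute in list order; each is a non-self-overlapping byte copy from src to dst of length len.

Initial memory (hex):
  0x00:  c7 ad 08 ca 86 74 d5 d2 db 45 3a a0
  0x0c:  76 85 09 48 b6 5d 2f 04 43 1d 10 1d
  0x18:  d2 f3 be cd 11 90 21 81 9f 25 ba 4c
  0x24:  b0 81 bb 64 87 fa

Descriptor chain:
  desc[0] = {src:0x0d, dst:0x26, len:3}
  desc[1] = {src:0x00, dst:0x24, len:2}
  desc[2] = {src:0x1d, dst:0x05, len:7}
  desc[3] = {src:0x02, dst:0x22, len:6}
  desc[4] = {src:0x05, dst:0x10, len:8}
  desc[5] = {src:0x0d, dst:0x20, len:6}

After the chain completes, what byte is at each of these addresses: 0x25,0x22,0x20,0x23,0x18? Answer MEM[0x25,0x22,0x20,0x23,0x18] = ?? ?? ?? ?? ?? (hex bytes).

MEM[0x25,0x22,0x20,0x23,0x18] = 81 48 85 90 d2

[0] 0x0d->0x26 len=3 : 85 09 48
[1] 0x00->0x24 len=2 : c7 ad
[2] 0x1d->0x05 len=7 : 90 21 81 9f 25 ba 4c
[3] 0x02->0x22 len=6 : 08 ca 86 90 21 81
[4] 0x05->0x10 len=8 : 90 21 81 9f 25 ba 4c 76
[5] 0x0d->0x20 len=6 : 85 09 48 90 21 81
query mem[0x25]=0x81, mem[0x22]=0x48, mem[0x20]=0x85, mem[0x23]=0x90, mem[0x18]=0xd2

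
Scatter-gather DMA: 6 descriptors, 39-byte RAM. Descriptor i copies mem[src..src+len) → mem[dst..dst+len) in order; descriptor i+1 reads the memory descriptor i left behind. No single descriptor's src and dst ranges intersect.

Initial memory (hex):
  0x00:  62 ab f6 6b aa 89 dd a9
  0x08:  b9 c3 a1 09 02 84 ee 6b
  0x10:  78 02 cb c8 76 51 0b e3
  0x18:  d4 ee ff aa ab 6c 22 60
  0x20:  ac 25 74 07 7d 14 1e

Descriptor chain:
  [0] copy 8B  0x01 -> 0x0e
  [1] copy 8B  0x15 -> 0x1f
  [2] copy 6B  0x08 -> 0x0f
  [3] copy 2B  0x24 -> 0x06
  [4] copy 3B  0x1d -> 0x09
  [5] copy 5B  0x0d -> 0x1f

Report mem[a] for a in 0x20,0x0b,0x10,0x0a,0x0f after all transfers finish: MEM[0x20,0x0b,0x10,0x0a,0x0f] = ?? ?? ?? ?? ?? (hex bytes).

#0 dst[0x0e+8] := {0xab,0xf6,0x6b,0xaa,0x89,0xdd,0xa9,0xb9}
#1 dst[0x1f+8] := {0xb9,0x0b,0xe3,0xd4,0xee,0xff,0xaa,0xab}
#2 dst[0x0f+6] := {0xb9,0xc3,0xa1,0x09,0x02,0x84}
#3 dst[0x06+2] := {0xff,0xaa}
#4 dst[0x09+3] := {0x6c,0x22,0xb9}
#5 dst[0x1f+5] := {0x84,0xab,0xb9,0xc3,0xa1}
query mem[0x20]=0xab, mem[0x0b]=0xb9, mem[0x10]=0xc3, mem[0x0a]=0x22, mem[0x0f]=0xb9

MEM[0x20,0x0b,0x10,0x0a,0x0f] = ab b9 c3 22 b9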